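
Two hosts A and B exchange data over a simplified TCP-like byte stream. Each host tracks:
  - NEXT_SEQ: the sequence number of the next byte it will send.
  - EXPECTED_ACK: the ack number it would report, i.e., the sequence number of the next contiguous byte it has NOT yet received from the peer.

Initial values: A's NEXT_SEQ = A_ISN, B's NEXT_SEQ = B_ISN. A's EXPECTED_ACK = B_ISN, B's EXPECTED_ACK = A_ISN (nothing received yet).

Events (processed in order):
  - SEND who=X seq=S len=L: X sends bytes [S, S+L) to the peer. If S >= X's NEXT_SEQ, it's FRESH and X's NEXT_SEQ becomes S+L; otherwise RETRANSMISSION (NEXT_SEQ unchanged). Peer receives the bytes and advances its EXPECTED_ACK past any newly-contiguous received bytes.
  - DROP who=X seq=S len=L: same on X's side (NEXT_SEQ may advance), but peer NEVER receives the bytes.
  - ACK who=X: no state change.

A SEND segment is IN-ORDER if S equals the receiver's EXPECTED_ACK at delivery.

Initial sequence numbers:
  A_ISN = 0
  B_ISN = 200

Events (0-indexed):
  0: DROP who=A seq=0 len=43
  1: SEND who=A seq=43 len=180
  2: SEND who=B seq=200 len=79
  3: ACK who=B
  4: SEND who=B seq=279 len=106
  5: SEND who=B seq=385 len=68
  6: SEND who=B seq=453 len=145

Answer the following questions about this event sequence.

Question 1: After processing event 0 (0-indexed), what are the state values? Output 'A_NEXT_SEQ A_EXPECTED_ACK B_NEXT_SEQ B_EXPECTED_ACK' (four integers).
After event 0: A_seq=43 A_ack=200 B_seq=200 B_ack=0

43 200 200 0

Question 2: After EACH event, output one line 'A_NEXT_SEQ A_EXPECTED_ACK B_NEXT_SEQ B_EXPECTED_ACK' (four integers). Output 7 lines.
43 200 200 0
223 200 200 0
223 279 279 0
223 279 279 0
223 385 385 0
223 453 453 0
223 598 598 0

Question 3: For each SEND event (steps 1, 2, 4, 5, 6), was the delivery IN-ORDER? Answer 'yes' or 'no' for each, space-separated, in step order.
Answer: no yes yes yes yes

Derivation:
Step 1: SEND seq=43 -> out-of-order
Step 2: SEND seq=200 -> in-order
Step 4: SEND seq=279 -> in-order
Step 5: SEND seq=385 -> in-order
Step 6: SEND seq=453 -> in-order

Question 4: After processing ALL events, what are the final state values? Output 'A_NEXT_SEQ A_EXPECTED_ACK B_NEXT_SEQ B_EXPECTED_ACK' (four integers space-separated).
Answer: 223 598 598 0

Derivation:
After event 0: A_seq=43 A_ack=200 B_seq=200 B_ack=0
After event 1: A_seq=223 A_ack=200 B_seq=200 B_ack=0
After event 2: A_seq=223 A_ack=279 B_seq=279 B_ack=0
After event 3: A_seq=223 A_ack=279 B_seq=279 B_ack=0
After event 4: A_seq=223 A_ack=385 B_seq=385 B_ack=0
After event 5: A_seq=223 A_ack=453 B_seq=453 B_ack=0
After event 6: A_seq=223 A_ack=598 B_seq=598 B_ack=0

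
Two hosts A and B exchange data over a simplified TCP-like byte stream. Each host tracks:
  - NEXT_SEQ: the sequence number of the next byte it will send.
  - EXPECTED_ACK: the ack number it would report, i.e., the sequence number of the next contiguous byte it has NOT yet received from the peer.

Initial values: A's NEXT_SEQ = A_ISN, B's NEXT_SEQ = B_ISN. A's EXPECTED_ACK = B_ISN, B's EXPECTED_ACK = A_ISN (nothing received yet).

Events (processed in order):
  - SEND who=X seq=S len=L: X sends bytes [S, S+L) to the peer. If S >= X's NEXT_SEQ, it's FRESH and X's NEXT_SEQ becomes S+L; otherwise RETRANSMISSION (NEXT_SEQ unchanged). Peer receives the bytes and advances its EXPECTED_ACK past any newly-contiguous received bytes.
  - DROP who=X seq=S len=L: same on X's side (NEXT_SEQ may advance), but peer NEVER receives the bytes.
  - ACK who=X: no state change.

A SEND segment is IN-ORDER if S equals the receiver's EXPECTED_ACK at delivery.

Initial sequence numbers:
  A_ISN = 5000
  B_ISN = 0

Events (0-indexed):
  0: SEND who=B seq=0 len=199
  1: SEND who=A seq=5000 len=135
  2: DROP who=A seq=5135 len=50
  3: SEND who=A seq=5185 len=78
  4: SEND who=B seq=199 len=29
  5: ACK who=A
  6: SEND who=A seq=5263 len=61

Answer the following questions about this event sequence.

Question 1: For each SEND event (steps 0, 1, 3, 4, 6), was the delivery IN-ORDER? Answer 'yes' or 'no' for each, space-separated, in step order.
Answer: yes yes no yes no

Derivation:
Step 0: SEND seq=0 -> in-order
Step 1: SEND seq=5000 -> in-order
Step 3: SEND seq=5185 -> out-of-order
Step 4: SEND seq=199 -> in-order
Step 6: SEND seq=5263 -> out-of-order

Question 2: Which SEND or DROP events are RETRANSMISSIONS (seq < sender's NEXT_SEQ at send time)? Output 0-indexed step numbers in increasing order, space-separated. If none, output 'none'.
Step 0: SEND seq=0 -> fresh
Step 1: SEND seq=5000 -> fresh
Step 2: DROP seq=5135 -> fresh
Step 3: SEND seq=5185 -> fresh
Step 4: SEND seq=199 -> fresh
Step 6: SEND seq=5263 -> fresh

Answer: none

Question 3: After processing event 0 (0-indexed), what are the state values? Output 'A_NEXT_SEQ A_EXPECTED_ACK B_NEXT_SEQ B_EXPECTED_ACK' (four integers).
After event 0: A_seq=5000 A_ack=199 B_seq=199 B_ack=5000

5000 199 199 5000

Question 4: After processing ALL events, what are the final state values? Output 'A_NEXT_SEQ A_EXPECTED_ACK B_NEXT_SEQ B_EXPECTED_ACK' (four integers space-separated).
Answer: 5324 228 228 5135

Derivation:
After event 0: A_seq=5000 A_ack=199 B_seq=199 B_ack=5000
After event 1: A_seq=5135 A_ack=199 B_seq=199 B_ack=5135
After event 2: A_seq=5185 A_ack=199 B_seq=199 B_ack=5135
After event 3: A_seq=5263 A_ack=199 B_seq=199 B_ack=5135
After event 4: A_seq=5263 A_ack=228 B_seq=228 B_ack=5135
After event 5: A_seq=5263 A_ack=228 B_seq=228 B_ack=5135
After event 6: A_seq=5324 A_ack=228 B_seq=228 B_ack=5135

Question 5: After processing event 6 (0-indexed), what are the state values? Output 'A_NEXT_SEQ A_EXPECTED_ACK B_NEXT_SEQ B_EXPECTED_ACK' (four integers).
After event 0: A_seq=5000 A_ack=199 B_seq=199 B_ack=5000
After event 1: A_seq=5135 A_ack=199 B_seq=199 B_ack=5135
After event 2: A_seq=5185 A_ack=199 B_seq=199 B_ack=5135
After event 3: A_seq=5263 A_ack=199 B_seq=199 B_ack=5135
After event 4: A_seq=5263 A_ack=228 B_seq=228 B_ack=5135
After event 5: A_seq=5263 A_ack=228 B_seq=228 B_ack=5135
After event 6: A_seq=5324 A_ack=228 B_seq=228 B_ack=5135

5324 228 228 5135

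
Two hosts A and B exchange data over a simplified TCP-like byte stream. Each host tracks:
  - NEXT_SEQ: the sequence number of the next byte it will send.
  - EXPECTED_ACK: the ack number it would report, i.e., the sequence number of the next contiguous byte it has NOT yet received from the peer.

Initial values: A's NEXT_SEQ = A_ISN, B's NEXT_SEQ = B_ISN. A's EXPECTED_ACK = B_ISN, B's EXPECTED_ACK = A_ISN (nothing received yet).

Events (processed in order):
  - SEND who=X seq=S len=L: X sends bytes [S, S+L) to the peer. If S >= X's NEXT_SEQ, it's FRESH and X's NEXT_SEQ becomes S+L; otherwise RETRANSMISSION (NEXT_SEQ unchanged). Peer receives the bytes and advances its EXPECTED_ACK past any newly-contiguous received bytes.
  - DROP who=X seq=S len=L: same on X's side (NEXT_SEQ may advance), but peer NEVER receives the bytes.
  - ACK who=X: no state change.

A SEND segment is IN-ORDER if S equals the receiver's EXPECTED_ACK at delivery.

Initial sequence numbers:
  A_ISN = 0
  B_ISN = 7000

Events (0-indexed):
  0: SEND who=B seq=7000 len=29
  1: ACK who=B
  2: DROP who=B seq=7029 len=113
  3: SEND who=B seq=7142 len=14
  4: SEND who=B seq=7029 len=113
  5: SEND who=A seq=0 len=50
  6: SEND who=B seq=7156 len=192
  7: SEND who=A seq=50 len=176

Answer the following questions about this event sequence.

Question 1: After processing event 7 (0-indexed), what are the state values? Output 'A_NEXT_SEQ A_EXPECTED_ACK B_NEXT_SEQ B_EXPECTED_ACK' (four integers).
After event 0: A_seq=0 A_ack=7029 B_seq=7029 B_ack=0
After event 1: A_seq=0 A_ack=7029 B_seq=7029 B_ack=0
After event 2: A_seq=0 A_ack=7029 B_seq=7142 B_ack=0
After event 3: A_seq=0 A_ack=7029 B_seq=7156 B_ack=0
After event 4: A_seq=0 A_ack=7156 B_seq=7156 B_ack=0
After event 5: A_seq=50 A_ack=7156 B_seq=7156 B_ack=50
After event 6: A_seq=50 A_ack=7348 B_seq=7348 B_ack=50
After event 7: A_seq=226 A_ack=7348 B_seq=7348 B_ack=226

226 7348 7348 226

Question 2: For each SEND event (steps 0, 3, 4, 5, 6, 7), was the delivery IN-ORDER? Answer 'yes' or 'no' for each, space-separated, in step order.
Answer: yes no yes yes yes yes

Derivation:
Step 0: SEND seq=7000 -> in-order
Step 3: SEND seq=7142 -> out-of-order
Step 4: SEND seq=7029 -> in-order
Step 5: SEND seq=0 -> in-order
Step 6: SEND seq=7156 -> in-order
Step 7: SEND seq=50 -> in-order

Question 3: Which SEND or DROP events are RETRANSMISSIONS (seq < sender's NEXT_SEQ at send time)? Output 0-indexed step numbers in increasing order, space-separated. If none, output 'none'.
Step 0: SEND seq=7000 -> fresh
Step 2: DROP seq=7029 -> fresh
Step 3: SEND seq=7142 -> fresh
Step 4: SEND seq=7029 -> retransmit
Step 5: SEND seq=0 -> fresh
Step 6: SEND seq=7156 -> fresh
Step 7: SEND seq=50 -> fresh

Answer: 4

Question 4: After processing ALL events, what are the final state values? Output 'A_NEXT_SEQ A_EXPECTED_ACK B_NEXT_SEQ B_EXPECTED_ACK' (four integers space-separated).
Answer: 226 7348 7348 226

Derivation:
After event 0: A_seq=0 A_ack=7029 B_seq=7029 B_ack=0
After event 1: A_seq=0 A_ack=7029 B_seq=7029 B_ack=0
After event 2: A_seq=0 A_ack=7029 B_seq=7142 B_ack=0
After event 3: A_seq=0 A_ack=7029 B_seq=7156 B_ack=0
After event 4: A_seq=0 A_ack=7156 B_seq=7156 B_ack=0
After event 5: A_seq=50 A_ack=7156 B_seq=7156 B_ack=50
After event 6: A_seq=50 A_ack=7348 B_seq=7348 B_ack=50
After event 7: A_seq=226 A_ack=7348 B_seq=7348 B_ack=226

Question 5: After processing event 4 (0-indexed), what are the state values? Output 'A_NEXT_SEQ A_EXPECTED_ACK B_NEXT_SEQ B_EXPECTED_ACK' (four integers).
After event 0: A_seq=0 A_ack=7029 B_seq=7029 B_ack=0
After event 1: A_seq=0 A_ack=7029 B_seq=7029 B_ack=0
After event 2: A_seq=0 A_ack=7029 B_seq=7142 B_ack=0
After event 3: A_seq=0 A_ack=7029 B_seq=7156 B_ack=0
After event 4: A_seq=0 A_ack=7156 B_seq=7156 B_ack=0

0 7156 7156 0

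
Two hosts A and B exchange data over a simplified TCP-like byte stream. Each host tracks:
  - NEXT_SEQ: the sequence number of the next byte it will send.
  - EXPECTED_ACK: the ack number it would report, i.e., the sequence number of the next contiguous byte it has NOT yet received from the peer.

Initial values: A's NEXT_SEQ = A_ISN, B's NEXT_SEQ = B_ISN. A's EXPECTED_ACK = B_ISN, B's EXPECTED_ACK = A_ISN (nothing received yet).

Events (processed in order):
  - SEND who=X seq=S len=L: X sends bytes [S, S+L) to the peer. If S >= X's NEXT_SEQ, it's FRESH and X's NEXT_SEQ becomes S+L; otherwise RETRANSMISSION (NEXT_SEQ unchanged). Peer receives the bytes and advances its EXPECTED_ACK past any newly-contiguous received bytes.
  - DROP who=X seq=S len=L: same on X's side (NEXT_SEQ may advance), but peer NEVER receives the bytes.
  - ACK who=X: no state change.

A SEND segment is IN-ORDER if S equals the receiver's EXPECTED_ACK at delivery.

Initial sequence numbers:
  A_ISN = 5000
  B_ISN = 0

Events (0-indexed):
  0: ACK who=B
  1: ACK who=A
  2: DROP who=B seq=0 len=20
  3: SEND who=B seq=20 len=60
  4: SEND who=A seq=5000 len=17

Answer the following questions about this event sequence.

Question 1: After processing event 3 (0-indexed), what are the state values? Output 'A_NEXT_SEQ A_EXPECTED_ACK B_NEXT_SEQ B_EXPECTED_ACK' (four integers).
After event 0: A_seq=5000 A_ack=0 B_seq=0 B_ack=5000
After event 1: A_seq=5000 A_ack=0 B_seq=0 B_ack=5000
After event 2: A_seq=5000 A_ack=0 B_seq=20 B_ack=5000
After event 3: A_seq=5000 A_ack=0 B_seq=80 B_ack=5000

5000 0 80 5000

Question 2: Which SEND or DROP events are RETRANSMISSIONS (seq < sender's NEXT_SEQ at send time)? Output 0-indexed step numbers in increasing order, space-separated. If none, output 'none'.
Answer: none

Derivation:
Step 2: DROP seq=0 -> fresh
Step 3: SEND seq=20 -> fresh
Step 4: SEND seq=5000 -> fresh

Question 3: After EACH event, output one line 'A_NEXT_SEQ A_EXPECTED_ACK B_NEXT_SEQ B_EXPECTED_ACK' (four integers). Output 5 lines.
5000 0 0 5000
5000 0 0 5000
5000 0 20 5000
5000 0 80 5000
5017 0 80 5017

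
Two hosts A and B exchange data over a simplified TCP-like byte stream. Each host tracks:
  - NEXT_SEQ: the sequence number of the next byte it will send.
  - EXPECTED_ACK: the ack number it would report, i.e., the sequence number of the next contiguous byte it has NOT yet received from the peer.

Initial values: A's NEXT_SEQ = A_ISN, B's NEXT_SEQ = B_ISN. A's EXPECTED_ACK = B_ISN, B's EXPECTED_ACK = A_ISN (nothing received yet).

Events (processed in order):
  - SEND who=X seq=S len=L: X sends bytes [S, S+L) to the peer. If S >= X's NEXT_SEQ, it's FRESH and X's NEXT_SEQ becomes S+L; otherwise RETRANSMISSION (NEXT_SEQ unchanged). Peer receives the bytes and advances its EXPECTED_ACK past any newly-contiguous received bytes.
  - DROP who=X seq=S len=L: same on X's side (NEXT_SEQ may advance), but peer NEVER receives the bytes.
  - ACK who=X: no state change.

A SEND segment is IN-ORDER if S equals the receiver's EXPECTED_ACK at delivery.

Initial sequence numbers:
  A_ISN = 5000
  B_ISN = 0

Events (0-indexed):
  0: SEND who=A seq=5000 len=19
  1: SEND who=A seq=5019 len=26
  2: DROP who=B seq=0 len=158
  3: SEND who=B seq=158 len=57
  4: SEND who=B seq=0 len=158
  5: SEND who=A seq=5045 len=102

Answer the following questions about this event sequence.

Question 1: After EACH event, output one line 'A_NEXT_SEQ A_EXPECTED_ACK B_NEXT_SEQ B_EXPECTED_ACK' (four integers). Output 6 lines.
5019 0 0 5019
5045 0 0 5045
5045 0 158 5045
5045 0 215 5045
5045 215 215 5045
5147 215 215 5147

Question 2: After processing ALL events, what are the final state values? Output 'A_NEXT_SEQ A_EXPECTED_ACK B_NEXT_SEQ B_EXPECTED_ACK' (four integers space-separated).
Answer: 5147 215 215 5147

Derivation:
After event 0: A_seq=5019 A_ack=0 B_seq=0 B_ack=5019
After event 1: A_seq=5045 A_ack=0 B_seq=0 B_ack=5045
After event 2: A_seq=5045 A_ack=0 B_seq=158 B_ack=5045
After event 3: A_seq=5045 A_ack=0 B_seq=215 B_ack=5045
After event 4: A_seq=5045 A_ack=215 B_seq=215 B_ack=5045
After event 5: A_seq=5147 A_ack=215 B_seq=215 B_ack=5147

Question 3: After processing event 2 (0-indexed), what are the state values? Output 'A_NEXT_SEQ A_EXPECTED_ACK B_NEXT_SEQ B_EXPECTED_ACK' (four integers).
After event 0: A_seq=5019 A_ack=0 B_seq=0 B_ack=5019
After event 1: A_seq=5045 A_ack=0 B_seq=0 B_ack=5045
After event 2: A_seq=5045 A_ack=0 B_seq=158 B_ack=5045

5045 0 158 5045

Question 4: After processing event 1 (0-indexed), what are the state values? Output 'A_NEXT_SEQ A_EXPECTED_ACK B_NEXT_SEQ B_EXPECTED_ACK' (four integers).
After event 0: A_seq=5019 A_ack=0 B_seq=0 B_ack=5019
After event 1: A_seq=5045 A_ack=0 B_seq=0 B_ack=5045

5045 0 0 5045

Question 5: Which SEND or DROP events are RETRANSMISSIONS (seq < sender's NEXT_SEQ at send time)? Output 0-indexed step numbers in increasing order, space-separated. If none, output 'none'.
Answer: 4

Derivation:
Step 0: SEND seq=5000 -> fresh
Step 1: SEND seq=5019 -> fresh
Step 2: DROP seq=0 -> fresh
Step 3: SEND seq=158 -> fresh
Step 4: SEND seq=0 -> retransmit
Step 5: SEND seq=5045 -> fresh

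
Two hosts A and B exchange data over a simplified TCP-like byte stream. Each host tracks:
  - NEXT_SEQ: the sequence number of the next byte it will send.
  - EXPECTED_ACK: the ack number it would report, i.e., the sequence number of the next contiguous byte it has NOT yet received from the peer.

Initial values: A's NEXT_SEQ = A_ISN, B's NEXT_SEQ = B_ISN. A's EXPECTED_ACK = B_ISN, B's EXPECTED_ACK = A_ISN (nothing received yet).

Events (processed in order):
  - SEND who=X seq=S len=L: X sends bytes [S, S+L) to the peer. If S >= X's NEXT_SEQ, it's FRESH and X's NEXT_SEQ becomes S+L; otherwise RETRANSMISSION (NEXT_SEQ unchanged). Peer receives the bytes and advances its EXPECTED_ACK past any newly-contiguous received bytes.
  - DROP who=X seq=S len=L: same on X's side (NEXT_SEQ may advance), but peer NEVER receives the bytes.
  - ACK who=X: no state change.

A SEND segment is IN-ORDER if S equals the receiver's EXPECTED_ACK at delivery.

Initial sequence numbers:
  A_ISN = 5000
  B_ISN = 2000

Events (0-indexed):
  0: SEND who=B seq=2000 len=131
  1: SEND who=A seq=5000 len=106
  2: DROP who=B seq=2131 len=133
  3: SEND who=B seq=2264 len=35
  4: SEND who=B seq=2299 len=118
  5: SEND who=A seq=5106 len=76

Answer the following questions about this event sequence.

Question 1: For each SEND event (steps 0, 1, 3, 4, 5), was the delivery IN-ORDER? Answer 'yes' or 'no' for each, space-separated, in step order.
Step 0: SEND seq=2000 -> in-order
Step 1: SEND seq=5000 -> in-order
Step 3: SEND seq=2264 -> out-of-order
Step 4: SEND seq=2299 -> out-of-order
Step 5: SEND seq=5106 -> in-order

Answer: yes yes no no yes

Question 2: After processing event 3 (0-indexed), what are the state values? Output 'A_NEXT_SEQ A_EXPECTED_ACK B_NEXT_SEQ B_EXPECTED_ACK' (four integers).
After event 0: A_seq=5000 A_ack=2131 B_seq=2131 B_ack=5000
After event 1: A_seq=5106 A_ack=2131 B_seq=2131 B_ack=5106
After event 2: A_seq=5106 A_ack=2131 B_seq=2264 B_ack=5106
After event 3: A_seq=5106 A_ack=2131 B_seq=2299 B_ack=5106

5106 2131 2299 5106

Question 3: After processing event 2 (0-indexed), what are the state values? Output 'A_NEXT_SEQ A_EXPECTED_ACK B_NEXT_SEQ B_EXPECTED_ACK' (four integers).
After event 0: A_seq=5000 A_ack=2131 B_seq=2131 B_ack=5000
After event 1: A_seq=5106 A_ack=2131 B_seq=2131 B_ack=5106
After event 2: A_seq=5106 A_ack=2131 B_seq=2264 B_ack=5106

5106 2131 2264 5106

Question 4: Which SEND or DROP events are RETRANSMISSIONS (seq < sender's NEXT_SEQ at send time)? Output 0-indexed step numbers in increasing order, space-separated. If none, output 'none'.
Answer: none

Derivation:
Step 0: SEND seq=2000 -> fresh
Step 1: SEND seq=5000 -> fresh
Step 2: DROP seq=2131 -> fresh
Step 3: SEND seq=2264 -> fresh
Step 4: SEND seq=2299 -> fresh
Step 5: SEND seq=5106 -> fresh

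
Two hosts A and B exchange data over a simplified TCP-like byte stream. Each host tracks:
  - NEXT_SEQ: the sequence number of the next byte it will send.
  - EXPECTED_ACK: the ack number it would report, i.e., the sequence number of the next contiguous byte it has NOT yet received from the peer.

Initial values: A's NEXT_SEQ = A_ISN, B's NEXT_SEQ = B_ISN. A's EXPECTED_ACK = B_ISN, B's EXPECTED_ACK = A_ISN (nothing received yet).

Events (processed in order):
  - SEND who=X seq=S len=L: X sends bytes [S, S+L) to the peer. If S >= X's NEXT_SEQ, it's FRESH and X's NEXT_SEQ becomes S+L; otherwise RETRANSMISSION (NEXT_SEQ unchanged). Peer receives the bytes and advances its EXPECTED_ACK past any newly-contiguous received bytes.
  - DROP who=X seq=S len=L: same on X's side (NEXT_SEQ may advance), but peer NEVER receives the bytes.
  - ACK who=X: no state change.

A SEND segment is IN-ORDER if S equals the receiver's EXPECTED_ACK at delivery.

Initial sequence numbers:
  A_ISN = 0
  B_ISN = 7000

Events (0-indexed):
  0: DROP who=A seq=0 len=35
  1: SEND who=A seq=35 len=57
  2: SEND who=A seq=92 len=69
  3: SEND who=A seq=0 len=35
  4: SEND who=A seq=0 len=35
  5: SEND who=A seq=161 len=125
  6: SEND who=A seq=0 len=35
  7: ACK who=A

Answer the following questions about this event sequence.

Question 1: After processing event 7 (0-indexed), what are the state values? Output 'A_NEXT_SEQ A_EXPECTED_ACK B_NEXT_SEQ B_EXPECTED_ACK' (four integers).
After event 0: A_seq=35 A_ack=7000 B_seq=7000 B_ack=0
After event 1: A_seq=92 A_ack=7000 B_seq=7000 B_ack=0
After event 2: A_seq=161 A_ack=7000 B_seq=7000 B_ack=0
After event 3: A_seq=161 A_ack=7000 B_seq=7000 B_ack=161
After event 4: A_seq=161 A_ack=7000 B_seq=7000 B_ack=161
After event 5: A_seq=286 A_ack=7000 B_seq=7000 B_ack=286
After event 6: A_seq=286 A_ack=7000 B_seq=7000 B_ack=286
After event 7: A_seq=286 A_ack=7000 B_seq=7000 B_ack=286

286 7000 7000 286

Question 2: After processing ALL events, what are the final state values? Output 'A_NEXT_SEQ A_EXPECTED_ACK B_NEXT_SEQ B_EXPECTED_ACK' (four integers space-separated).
After event 0: A_seq=35 A_ack=7000 B_seq=7000 B_ack=0
After event 1: A_seq=92 A_ack=7000 B_seq=7000 B_ack=0
After event 2: A_seq=161 A_ack=7000 B_seq=7000 B_ack=0
After event 3: A_seq=161 A_ack=7000 B_seq=7000 B_ack=161
After event 4: A_seq=161 A_ack=7000 B_seq=7000 B_ack=161
After event 5: A_seq=286 A_ack=7000 B_seq=7000 B_ack=286
After event 6: A_seq=286 A_ack=7000 B_seq=7000 B_ack=286
After event 7: A_seq=286 A_ack=7000 B_seq=7000 B_ack=286

Answer: 286 7000 7000 286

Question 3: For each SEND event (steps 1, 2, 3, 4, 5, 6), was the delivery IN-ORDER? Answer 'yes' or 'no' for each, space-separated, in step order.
Step 1: SEND seq=35 -> out-of-order
Step 2: SEND seq=92 -> out-of-order
Step 3: SEND seq=0 -> in-order
Step 4: SEND seq=0 -> out-of-order
Step 5: SEND seq=161 -> in-order
Step 6: SEND seq=0 -> out-of-order

Answer: no no yes no yes no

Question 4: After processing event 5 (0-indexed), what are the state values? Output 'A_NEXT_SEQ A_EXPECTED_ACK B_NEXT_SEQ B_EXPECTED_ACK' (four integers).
After event 0: A_seq=35 A_ack=7000 B_seq=7000 B_ack=0
After event 1: A_seq=92 A_ack=7000 B_seq=7000 B_ack=0
After event 2: A_seq=161 A_ack=7000 B_seq=7000 B_ack=0
After event 3: A_seq=161 A_ack=7000 B_seq=7000 B_ack=161
After event 4: A_seq=161 A_ack=7000 B_seq=7000 B_ack=161
After event 5: A_seq=286 A_ack=7000 B_seq=7000 B_ack=286

286 7000 7000 286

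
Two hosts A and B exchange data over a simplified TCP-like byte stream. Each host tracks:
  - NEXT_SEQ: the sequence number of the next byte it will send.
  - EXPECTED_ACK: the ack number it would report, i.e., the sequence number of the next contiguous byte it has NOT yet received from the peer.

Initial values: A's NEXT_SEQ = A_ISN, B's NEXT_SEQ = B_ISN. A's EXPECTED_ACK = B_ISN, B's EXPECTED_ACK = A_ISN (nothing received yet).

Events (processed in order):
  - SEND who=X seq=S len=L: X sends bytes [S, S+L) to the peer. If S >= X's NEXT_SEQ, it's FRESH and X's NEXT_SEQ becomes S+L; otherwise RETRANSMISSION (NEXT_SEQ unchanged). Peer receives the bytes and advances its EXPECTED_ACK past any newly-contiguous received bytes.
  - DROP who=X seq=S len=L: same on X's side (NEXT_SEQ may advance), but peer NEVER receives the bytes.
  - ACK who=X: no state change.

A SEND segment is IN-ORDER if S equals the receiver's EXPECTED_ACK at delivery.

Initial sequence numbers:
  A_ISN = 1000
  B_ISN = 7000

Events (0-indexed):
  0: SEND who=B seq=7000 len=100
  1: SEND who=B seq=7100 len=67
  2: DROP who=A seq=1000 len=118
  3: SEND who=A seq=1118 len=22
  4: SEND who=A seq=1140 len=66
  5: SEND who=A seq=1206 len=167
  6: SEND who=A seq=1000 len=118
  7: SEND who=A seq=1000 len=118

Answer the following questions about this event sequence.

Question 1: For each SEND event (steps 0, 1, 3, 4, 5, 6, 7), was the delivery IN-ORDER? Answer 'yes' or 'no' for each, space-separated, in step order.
Answer: yes yes no no no yes no

Derivation:
Step 0: SEND seq=7000 -> in-order
Step 1: SEND seq=7100 -> in-order
Step 3: SEND seq=1118 -> out-of-order
Step 4: SEND seq=1140 -> out-of-order
Step 5: SEND seq=1206 -> out-of-order
Step 6: SEND seq=1000 -> in-order
Step 7: SEND seq=1000 -> out-of-order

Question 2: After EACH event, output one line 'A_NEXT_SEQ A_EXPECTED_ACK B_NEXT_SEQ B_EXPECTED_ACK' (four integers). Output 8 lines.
1000 7100 7100 1000
1000 7167 7167 1000
1118 7167 7167 1000
1140 7167 7167 1000
1206 7167 7167 1000
1373 7167 7167 1000
1373 7167 7167 1373
1373 7167 7167 1373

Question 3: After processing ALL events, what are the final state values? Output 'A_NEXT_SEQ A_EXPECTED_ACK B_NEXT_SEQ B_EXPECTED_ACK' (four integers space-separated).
Answer: 1373 7167 7167 1373

Derivation:
After event 0: A_seq=1000 A_ack=7100 B_seq=7100 B_ack=1000
After event 1: A_seq=1000 A_ack=7167 B_seq=7167 B_ack=1000
After event 2: A_seq=1118 A_ack=7167 B_seq=7167 B_ack=1000
After event 3: A_seq=1140 A_ack=7167 B_seq=7167 B_ack=1000
After event 4: A_seq=1206 A_ack=7167 B_seq=7167 B_ack=1000
After event 5: A_seq=1373 A_ack=7167 B_seq=7167 B_ack=1000
After event 6: A_seq=1373 A_ack=7167 B_seq=7167 B_ack=1373
After event 7: A_seq=1373 A_ack=7167 B_seq=7167 B_ack=1373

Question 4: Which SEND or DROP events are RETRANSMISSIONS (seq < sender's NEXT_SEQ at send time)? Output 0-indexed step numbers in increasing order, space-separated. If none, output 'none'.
Step 0: SEND seq=7000 -> fresh
Step 1: SEND seq=7100 -> fresh
Step 2: DROP seq=1000 -> fresh
Step 3: SEND seq=1118 -> fresh
Step 4: SEND seq=1140 -> fresh
Step 5: SEND seq=1206 -> fresh
Step 6: SEND seq=1000 -> retransmit
Step 7: SEND seq=1000 -> retransmit

Answer: 6 7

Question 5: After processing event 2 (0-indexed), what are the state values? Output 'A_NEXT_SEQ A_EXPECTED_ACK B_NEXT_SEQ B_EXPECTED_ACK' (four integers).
After event 0: A_seq=1000 A_ack=7100 B_seq=7100 B_ack=1000
After event 1: A_seq=1000 A_ack=7167 B_seq=7167 B_ack=1000
After event 2: A_seq=1118 A_ack=7167 B_seq=7167 B_ack=1000

1118 7167 7167 1000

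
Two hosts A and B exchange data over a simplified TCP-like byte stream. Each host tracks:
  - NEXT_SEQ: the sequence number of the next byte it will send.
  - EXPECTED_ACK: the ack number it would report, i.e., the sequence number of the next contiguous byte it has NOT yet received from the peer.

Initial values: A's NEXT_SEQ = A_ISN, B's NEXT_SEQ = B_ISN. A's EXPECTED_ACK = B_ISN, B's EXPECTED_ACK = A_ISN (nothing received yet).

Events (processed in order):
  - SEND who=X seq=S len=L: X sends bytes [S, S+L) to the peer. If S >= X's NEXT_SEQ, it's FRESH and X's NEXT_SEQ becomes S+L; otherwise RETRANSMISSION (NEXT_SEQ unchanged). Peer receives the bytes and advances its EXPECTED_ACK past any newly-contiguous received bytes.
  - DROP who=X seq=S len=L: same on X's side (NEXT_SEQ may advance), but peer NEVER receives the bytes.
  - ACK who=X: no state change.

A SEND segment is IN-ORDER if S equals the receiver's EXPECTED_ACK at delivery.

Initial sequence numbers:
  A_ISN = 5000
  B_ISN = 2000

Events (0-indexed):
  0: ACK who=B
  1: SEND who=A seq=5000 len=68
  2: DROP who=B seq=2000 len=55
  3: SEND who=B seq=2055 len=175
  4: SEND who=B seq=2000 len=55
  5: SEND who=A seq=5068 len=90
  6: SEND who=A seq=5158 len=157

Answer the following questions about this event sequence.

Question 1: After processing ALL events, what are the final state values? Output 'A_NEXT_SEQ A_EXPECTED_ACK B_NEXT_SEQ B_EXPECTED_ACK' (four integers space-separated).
After event 0: A_seq=5000 A_ack=2000 B_seq=2000 B_ack=5000
After event 1: A_seq=5068 A_ack=2000 B_seq=2000 B_ack=5068
After event 2: A_seq=5068 A_ack=2000 B_seq=2055 B_ack=5068
After event 3: A_seq=5068 A_ack=2000 B_seq=2230 B_ack=5068
After event 4: A_seq=5068 A_ack=2230 B_seq=2230 B_ack=5068
After event 5: A_seq=5158 A_ack=2230 B_seq=2230 B_ack=5158
After event 6: A_seq=5315 A_ack=2230 B_seq=2230 B_ack=5315

Answer: 5315 2230 2230 5315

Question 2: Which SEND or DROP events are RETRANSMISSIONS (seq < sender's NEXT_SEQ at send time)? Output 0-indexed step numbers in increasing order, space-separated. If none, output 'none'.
Answer: 4

Derivation:
Step 1: SEND seq=5000 -> fresh
Step 2: DROP seq=2000 -> fresh
Step 3: SEND seq=2055 -> fresh
Step 4: SEND seq=2000 -> retransmit
Step 5: SEND seq=5068 -> fresh
Step 6: SEND seq=5158 -> fresh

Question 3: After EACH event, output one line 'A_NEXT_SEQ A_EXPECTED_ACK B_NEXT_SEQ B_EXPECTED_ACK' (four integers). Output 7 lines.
5000 2000 2000 5000
5068 2000 2000 5068
5068 2000 2055 5068
5068 2000 2230 5068
5068 2230 2230 5068
5158 2230 2230 5158
5315 2230 2230 5315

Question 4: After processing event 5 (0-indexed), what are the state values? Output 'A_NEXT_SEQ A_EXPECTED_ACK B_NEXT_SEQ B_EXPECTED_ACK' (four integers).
After event 0: A_seq=5000 A_ack=2000 B_seq=2000 B_ack=5000
After event 1: A_seq=5068 A_ack=2000 B_seq=2000 B_ack=5068
After event 2: A_seq=5068 A_ack=2000 B_seq=2055 B_ack=5068
After event 3: A_seq=5068 A_ack=2000 B_seq=2230 B_ack=5068
After event 4: A_seq=5068 A_ack=2230 B_seq=2230 B_ack=5068
After event 5: A_seq=5158 A_ack=2230 B_seq=2230 B_ack=5158

5158 2230 2230 5158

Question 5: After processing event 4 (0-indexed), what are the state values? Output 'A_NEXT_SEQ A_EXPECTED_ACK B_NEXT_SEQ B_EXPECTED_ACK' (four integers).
After event 0: A_seq=5000 A_ack=2000 B_seq=2000 B_ack=5000
After event 1: A_seq=5068 A_ack=2000 B_seq=2000 B_ack=5068
After event 2: A_seq=5068 A_ack=2000 B_seq=2055 B_ack=5068
After event 3: A_seq=5068 A_ack=2000 B_seq=2230 B_ack=5068
After event 4: A_seq=5068 A_ack=2230 B_seq=2230 B_ack=5068

5068 2230 2230 5068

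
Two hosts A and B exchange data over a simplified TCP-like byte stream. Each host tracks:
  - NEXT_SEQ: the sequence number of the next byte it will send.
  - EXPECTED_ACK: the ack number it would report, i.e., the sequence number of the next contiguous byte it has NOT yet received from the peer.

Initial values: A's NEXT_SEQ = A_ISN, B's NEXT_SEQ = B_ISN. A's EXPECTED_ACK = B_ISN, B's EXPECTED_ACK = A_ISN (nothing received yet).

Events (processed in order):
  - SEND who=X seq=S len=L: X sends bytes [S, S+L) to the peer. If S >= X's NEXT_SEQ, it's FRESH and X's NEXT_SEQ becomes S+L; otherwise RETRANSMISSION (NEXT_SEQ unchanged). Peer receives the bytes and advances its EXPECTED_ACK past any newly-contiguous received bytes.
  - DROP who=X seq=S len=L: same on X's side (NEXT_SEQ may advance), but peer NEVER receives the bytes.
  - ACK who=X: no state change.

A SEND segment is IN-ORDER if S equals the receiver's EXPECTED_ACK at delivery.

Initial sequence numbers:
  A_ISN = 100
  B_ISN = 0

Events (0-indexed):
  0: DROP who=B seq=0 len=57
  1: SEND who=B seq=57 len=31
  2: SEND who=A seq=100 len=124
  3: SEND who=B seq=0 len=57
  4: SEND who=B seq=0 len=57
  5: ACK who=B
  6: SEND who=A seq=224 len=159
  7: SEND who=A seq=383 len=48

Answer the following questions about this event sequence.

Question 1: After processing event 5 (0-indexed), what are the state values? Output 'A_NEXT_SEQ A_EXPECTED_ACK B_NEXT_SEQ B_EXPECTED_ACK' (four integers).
After event 0: A_seq=100 A_ack=0 B_seq=57 B_ack=100
After event 1: A_seq=100 A_ack=0 B_seq=88 B_ack=100
After event 2: A_seq=224 A_ack=0 B_seq=88 B_ack=224
After event 3: A_seq=224 A_ack=88 B_seq=88 B_ack=224
After event 4: A_seq=224 A_ack=88 B_seq=88 B_ack=224
After event 5: A_seq=224 A_ack=88 B_seq=88 B_ack=224

224 88 88 224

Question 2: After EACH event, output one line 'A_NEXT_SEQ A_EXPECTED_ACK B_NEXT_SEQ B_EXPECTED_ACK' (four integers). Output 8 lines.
100 0 57 100
100 0 88 100
224 0 88 224
224 88 88 224
224 88 88 224
224 88 88 224
383 88 88 383
431 88 88 431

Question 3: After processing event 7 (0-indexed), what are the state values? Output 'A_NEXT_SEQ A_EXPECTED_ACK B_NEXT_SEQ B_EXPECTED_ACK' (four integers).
After event 0: A_seq=100 A_ack=0 B_seq=57 B_ack=100
After event 1: A_seq=100 A_ack=0 B_seq=88 B_ack=100
After event 2: A_seq=224 A_ack=0 B_seq=88 B_ack=224
After event 3: A_seq=224 A_ack=88 B_seq=88 B_ack=224
After event 4: A_seq=224 A_ack=88 B_seq=88 B_ack=224
After event 5: A_seq=224 A_ack=88 B_seq=88 B_ack=224
After event 6: A_seq=383 A_ack=88 B_seq=88 B_ack=383
After event 7: A_seq=431 A_ack=88 B_seq=88 B_ack=431

431 88 88 431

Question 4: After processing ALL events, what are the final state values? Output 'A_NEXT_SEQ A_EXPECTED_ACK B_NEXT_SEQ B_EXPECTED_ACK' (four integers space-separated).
After event 0: A_seq=100 A_ack=0 B_seq=57 B_ack=100
After event 1: A_seq=100 A_ack=0 B_seq=88 B_ack=100
After event 2: A_seq=224 A_ack=0 B_seq=88 B_ack=224
After event 3: A_seq=224 A_ack=88 B_seq=88 B_ack=224
After event 4: A_seq=224 A_ack=88 B_seq=88 B_ack=224
After event 5: A_seq=224 A_ack=88 B_seq=88 B_ack=224
After event 6: A_seq=383 A_ack=88 B_seq=88 B_ack=383
After event 7: A_seq=431 A_ack=88 B_seq=88 B_ack=431

Answer: 431 88 88 431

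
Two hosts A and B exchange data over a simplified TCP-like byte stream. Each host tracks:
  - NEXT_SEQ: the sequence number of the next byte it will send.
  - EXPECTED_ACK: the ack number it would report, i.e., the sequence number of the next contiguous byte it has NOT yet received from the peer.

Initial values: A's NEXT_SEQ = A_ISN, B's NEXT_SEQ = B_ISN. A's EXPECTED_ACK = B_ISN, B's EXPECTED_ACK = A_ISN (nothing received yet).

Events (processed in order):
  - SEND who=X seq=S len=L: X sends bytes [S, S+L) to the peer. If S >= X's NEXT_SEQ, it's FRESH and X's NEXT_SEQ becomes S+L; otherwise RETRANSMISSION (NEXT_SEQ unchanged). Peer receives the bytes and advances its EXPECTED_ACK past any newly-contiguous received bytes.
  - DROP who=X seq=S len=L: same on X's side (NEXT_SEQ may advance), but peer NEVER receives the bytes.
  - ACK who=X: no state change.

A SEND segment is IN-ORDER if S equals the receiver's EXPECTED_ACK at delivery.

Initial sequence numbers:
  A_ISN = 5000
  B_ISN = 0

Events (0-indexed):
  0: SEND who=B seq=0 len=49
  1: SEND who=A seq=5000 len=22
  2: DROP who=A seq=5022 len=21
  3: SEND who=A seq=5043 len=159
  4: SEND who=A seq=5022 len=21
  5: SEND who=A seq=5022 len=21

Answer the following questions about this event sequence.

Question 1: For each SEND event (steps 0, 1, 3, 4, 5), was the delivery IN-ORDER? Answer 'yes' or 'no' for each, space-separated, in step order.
Answer: yes yes no yes no

Derivation:
Step 0: SEND seq=0 -> in-order
Step 1: SEND seq=5000 -> in-order
Step 3: SEND seq=5043 -> out-of-order
Step 4: SEND seq=5022 -> in-order
Step 5: SEND seq=5022 -> out-of-order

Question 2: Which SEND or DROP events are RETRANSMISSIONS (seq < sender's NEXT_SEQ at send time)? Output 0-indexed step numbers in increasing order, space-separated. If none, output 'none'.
Step 0: SEND seq=0 -> fresh
Step 1: SEND seq=5000 -> fresh
Step 2: DROP seq=5022 -> fresh
Step 3: SEND seq=5043 -> fresh
Step 4: SEND seq=5022 -> retransmit
Step 5: SEND seq=5022 -> retransmit

Answer: 4 5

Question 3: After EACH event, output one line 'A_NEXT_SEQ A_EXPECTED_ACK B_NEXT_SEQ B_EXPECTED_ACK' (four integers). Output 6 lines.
5000 49 49 5000
5022 49 49 5022
5043 49 49 5022
5202 49 49 5022
5202 49 49 5202
5202 49 49 5202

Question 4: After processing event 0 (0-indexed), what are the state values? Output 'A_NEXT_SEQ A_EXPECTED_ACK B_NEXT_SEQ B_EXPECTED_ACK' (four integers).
After event 0: A_seq=5000 A_ack=49 B_seq=49 B_ack=5000

5000 49 49 5000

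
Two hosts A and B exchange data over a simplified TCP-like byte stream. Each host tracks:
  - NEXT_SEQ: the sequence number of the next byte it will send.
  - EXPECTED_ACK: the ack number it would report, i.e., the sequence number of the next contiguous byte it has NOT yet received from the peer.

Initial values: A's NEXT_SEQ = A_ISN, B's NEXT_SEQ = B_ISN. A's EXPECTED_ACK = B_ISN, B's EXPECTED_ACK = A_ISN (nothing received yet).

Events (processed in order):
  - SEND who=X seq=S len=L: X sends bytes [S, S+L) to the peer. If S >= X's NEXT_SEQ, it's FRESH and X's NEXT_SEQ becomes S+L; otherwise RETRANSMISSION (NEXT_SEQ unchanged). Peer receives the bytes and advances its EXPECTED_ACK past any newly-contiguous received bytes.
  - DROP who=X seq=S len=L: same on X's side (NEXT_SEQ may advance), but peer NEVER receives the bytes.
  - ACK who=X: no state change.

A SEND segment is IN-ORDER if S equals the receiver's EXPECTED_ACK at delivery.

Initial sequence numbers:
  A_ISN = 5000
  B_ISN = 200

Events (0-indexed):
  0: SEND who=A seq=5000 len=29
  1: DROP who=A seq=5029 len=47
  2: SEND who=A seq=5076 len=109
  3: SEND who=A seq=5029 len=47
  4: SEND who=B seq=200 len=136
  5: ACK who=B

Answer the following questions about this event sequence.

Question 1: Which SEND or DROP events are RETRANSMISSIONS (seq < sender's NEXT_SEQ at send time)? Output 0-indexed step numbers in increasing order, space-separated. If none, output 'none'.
Answer: 3

Derivation:
Step 0: SEND seq=5000 -> fresh
Step 1: DROP seq=5029 -> fresh
Step 2: SEND seq=5076 -> fresh
Step 3: SEND seq=5029 -> retransmit
Step 4: SEND seq=200 -> fresh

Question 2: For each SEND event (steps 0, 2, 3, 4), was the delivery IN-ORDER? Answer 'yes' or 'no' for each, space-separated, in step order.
Answer: yes no yes yes

Derivation:
Step 0: SEND seq=5000 -> in-order
Step 2: SEND seq=5076 -> out-of-order
Step 3: SEND seq=5029 -> in-order
Step 4: SEND seq=200 -> in-order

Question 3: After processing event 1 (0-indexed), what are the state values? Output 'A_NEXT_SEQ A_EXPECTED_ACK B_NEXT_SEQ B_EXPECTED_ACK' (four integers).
After event 0: A_seq=5029 A_ack=200 B_seq=200 B_ack=5029
After event 1: A_seq=5076 A_ack=200 B_seq=200 B_ack=5029

5076 200 200 5029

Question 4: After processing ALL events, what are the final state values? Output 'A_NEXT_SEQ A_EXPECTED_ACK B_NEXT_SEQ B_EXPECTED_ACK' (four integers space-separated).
After event 0: A_seq=5029 A_ack=200 B_seq=200 B_ack=5029
After event 1: A_seq=5076 A_ack=200 B_seq=200 B_ack=5029
After event 2: A_seq=5185 A_ack=200 B_seq=200 B_ack=5029
After event 3: A_seq=5185 A_ack=200 B_seq=200 B_ack=5185
After event 4: A_seq=5185 A_ack=336 B_seq=336 B_ack=5185
After event 5: A_seq=5185 A_ack=336 B_seq=336 B_ack=5185

Answer: 5185 336 336 5185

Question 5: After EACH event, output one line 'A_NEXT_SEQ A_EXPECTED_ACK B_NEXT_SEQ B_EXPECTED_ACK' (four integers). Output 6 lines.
5029 200 200 5029
5076 200 200 5029
5185 200 200 5029
5185 200 200 5185
5185 336 336 5185
5185 336 336 5185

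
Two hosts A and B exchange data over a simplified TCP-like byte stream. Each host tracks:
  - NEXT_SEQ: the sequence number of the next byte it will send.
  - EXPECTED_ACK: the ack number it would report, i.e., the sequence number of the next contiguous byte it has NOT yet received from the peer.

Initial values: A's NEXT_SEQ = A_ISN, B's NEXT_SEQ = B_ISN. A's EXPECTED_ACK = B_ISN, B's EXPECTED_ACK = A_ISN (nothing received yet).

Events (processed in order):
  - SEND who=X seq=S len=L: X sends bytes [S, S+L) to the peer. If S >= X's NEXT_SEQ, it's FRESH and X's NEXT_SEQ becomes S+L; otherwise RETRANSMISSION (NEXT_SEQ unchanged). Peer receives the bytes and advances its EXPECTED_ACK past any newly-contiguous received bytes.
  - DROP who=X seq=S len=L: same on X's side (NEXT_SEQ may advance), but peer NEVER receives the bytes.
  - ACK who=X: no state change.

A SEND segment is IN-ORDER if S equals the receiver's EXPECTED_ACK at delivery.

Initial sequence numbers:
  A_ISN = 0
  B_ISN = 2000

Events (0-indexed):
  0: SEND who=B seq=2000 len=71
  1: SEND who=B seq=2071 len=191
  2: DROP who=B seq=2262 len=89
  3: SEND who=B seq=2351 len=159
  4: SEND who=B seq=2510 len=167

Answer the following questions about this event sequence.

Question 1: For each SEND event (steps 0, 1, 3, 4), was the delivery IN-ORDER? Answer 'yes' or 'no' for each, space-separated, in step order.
Step 0: SEND seq=2000 -> in-order
Step 1: SEND seq=2071 -> in-order
Step 3: SEND seq=2351 -> out-of-order
Step 4: SEND seq=2510 -> out-of-order

Answer: yes yes no no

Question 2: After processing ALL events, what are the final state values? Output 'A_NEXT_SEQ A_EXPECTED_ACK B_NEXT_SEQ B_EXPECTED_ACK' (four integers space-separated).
After event 0: A_seq=0 A_ack=2071 B_seq=2071 B_ack=0
After event 1: A_seq=0 A_ack=2262 B_seq=2262 B_ack=0
After event 2: A_seq=0 A_ack=2262 B_seq=2351 B_ack=0
After event 3: A_seq=0 A_ack=2262 B_seq=2510 B_ack=0
After event 4: A_seq=0 A_ack=2262 B_seq=2677 B_ack=0

Answer: 0 2262 2677 0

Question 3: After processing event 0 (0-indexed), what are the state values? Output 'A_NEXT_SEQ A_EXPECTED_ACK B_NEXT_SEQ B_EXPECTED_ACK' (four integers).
After event 0: A_seq=0 A_ack=2071 B_seq=2071 B_ack=0

0 2071 2071 0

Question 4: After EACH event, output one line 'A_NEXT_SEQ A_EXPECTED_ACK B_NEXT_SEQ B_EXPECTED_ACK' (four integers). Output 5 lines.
0 2071 2071 0
0 2262 2262 0
0 2262 2351 0
0 2262 2510 0
0 2262 2677 0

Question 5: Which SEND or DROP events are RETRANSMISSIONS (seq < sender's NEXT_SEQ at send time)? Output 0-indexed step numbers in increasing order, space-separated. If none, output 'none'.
Step 0: SEND seq=2000 -> fresh
Step 1: SEND seq=2071 -> fresh
Step 2: DROP seq=2262 -> fresh
Step 3: SEND seq=2351 -> fresh
Step 4: SEND seq=2510 -> fresh

Answer: none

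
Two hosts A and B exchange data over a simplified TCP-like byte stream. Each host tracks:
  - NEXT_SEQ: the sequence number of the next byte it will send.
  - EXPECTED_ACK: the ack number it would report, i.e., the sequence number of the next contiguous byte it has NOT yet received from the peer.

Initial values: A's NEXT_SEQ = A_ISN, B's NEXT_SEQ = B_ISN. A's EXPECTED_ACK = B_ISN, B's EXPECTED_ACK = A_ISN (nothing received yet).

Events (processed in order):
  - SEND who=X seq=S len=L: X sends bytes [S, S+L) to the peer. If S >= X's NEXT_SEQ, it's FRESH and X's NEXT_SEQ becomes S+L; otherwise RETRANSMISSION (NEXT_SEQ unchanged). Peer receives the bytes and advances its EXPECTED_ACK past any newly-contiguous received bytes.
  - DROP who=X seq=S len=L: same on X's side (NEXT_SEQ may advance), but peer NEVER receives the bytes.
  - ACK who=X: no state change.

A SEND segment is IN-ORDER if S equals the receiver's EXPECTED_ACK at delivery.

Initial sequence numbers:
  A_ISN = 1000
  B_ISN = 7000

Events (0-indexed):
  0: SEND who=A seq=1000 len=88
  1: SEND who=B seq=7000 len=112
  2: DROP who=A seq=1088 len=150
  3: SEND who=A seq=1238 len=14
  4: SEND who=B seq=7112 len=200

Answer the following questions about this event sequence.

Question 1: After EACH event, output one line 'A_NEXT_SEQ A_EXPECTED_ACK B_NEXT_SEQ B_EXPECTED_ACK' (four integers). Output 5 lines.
1088 7000 7000 1088
1088 7112 7112 1088
1238 7112 7112 1088
1252 7112 7112 1088
1252 7312 7312 1088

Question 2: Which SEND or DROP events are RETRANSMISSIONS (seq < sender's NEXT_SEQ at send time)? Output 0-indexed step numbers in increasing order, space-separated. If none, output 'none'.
Step 0: SEND seq=1000 -> fresh
Step 1: SEND seq=7000 -> fresh
Step 2: DROP seq=1088 -> fresh
Step 3: SEND seq=1238 -> fresh
Step 4: SEND seq=7112 -> fresh

Answer: none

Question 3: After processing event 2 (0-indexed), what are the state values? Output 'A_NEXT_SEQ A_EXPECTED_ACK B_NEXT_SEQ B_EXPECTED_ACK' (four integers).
After event 0: A_seq=1088 A_ack=7000 B_seq=7000 B_ack=1088
After event 1: A_seq=1088 A_ack=7112 B_seq=7112 B_ack=1088
After event 2: A_seq=1238 A_ack=7112 B_seq=7112 B_ack=1088

1238 7112 7112 1088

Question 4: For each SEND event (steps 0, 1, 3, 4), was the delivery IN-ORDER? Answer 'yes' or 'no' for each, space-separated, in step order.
Answer: yes yes no yes

Derivation:
Step 0: SEND seq=1000 -> in-order
Step 1: SEND seq=7000 -> in-order
Step 3: SEND seq=1238 -> out-of-order
Step 4: SEND seq=7112 -> in-order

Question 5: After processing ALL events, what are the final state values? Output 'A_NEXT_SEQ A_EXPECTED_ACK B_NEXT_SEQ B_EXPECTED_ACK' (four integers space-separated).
Answer: 1252 7312 7312 1088

Derivation:
After event 0: A_seq=1088 A_ack=7000 B_seq=7000 B_ack=1088
After event 1: A_seq=1088 A_ack=7112 B_seq=7112 B_ack=1088
After event 2: A_seq=1238 A_ack=7112 B_seq=7112 B_ack=1088
After event 3: A_seq=1252 A_ack=7112 B_seq=7112 B_ack=1088
After event 4: A_seq=1252 A_ack=7312 B_seq=7312 B_ack=1088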